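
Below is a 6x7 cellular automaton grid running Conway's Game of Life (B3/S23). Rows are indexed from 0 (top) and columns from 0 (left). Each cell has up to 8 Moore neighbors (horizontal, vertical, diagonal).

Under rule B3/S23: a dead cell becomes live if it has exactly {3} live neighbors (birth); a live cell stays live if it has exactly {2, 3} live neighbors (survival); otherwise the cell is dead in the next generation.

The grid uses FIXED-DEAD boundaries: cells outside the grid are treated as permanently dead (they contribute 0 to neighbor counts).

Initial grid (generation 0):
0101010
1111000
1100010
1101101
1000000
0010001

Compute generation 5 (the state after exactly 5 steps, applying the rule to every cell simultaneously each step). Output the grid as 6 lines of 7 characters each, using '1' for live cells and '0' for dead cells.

Answer: 0001100
0010001
0000001
1100001
1100000
0010010

Derivation:
Simulating step by step:
Generation 0 (given above): 18 live cells
Generation 1: 13 live cells
1101100
0001000
0000010
0010110
1011010
0000000
Generation 2: 15 live cells
0011100
0011000
0001010
0110011
0111010
0000000
Generation 3: 15 live cells
0010100
0000000
0101011
0100011
0101111
0010000
Generation 4: 19 live cells
0000000
0011110
0010111
1101000
0101101
0011110
Generation 5: 12 live cells
(generation 5 grid is the final answer)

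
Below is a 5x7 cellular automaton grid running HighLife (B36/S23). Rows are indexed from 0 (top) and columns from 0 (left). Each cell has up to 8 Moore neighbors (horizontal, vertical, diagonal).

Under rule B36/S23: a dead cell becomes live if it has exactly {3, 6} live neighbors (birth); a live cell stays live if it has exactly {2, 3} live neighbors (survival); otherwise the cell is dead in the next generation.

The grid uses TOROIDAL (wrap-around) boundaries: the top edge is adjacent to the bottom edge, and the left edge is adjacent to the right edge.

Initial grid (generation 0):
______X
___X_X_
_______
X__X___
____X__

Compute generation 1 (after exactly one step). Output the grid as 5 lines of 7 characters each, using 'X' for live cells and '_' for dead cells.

Answer: ____XX_
_______
____X__
_______
_______

Derivation:
Simulating step by step:
Generation 0 (given above): 6 live cells
Generation 1: 3 live cells
(generation 1 grid is the final answer)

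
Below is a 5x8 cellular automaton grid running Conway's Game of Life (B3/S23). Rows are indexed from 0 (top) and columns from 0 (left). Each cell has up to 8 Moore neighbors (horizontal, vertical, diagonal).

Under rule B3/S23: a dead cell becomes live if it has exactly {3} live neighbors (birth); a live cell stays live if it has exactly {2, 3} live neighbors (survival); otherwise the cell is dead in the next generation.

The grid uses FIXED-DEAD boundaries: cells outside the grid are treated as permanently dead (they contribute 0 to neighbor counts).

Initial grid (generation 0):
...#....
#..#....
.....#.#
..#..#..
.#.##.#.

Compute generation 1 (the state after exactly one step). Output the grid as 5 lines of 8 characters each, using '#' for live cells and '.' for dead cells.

Answer: ........
....#...
....#.#.
..##.#..
..####..

Derivation:
Simulating step by step:
Generation 0 (given above): 11 live cells
Generation 1: 10 live cells
(generation 1 grid is the final answer)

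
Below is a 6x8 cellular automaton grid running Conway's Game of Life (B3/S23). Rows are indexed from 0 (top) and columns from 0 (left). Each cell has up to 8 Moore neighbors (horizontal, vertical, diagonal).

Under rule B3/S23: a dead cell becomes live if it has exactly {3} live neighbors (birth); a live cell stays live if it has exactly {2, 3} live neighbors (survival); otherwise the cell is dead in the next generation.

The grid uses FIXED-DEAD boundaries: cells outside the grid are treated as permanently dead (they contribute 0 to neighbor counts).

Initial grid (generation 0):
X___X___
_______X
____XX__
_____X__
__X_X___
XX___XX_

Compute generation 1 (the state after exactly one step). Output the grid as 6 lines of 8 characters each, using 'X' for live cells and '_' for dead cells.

Answer: ________
____XX__
____XXX_
___X_X__
_X__X_X_
_X___X__

Derivation:
Simulating step by step:
Generation 0 (given above): 12 live cells
Generation 1: 12 live cells
(generation 1 grid is the final answer)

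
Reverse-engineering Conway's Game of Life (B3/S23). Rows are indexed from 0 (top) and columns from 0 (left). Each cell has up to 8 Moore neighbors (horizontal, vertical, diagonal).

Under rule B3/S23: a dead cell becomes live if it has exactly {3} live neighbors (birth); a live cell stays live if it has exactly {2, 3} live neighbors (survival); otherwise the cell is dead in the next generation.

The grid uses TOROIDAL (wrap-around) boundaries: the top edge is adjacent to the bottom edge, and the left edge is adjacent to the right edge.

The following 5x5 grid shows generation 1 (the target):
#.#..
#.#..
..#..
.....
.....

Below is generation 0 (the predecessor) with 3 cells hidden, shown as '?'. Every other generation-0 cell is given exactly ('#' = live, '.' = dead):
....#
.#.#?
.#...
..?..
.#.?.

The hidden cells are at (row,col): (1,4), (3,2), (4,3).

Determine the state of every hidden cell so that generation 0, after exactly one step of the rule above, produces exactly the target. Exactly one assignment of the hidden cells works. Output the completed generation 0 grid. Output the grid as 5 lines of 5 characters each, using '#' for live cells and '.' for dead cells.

Answer: ....#
.#.#.
.#...
.....
.#...

Derivation:
Hidden generation-0 cells (in order): (1,4), (3,2), (4,3).
A hidden cell only influences target cells in its own 3x3 neighborhood. Try each of the 2^3 = 8 assignments, step the completed generation 0 forward once under B3/S23, and compare with the target:
  (1,4)=. (3,2)=. (4,3)=. -> step reproduces the target at every cell -> ACCEPT
  (1,4)=. (3,2)=. (4,3)=# -> step gives (0,2)='.' but target has '#' -> reject
  (1,4)=. (3,2)=# (4,3)=. -> step gives (2,1)='#' but target has '.' -> reject
  (1,4)=. (3,2)=# (4,3)=# -> step gives (0,2)='.' but target has '#' -> reject
  (1,4)=# (3,2)=. (4,3)=. -> step gives (0,0)='.' but target has '#' -> reject
  (1,4)=# (3,2)=. (4,3)=# -> step gives (0,0)='.' but target has '#' -> reject
  (1,4)=# (3,2)=# (4,3)=. -> step gives (0,0)='.' but target has '#' -> reject
  (1,4)=# (3,2)=# (4,3)=# -> step gives (0,0)='.' but target has '#' -> reject
Unique solution: (1,4)=dead, (3,2)=dead, (4,3)=dead.
Check: live-neighbor counts of every cell in the completed generation 0:
32321
31312
21311
22200
20111
Applying B3/S23 to generation 0 with these counts gives:
#.#..
#.#..
..#..
.....
.....
which matches the target exactly.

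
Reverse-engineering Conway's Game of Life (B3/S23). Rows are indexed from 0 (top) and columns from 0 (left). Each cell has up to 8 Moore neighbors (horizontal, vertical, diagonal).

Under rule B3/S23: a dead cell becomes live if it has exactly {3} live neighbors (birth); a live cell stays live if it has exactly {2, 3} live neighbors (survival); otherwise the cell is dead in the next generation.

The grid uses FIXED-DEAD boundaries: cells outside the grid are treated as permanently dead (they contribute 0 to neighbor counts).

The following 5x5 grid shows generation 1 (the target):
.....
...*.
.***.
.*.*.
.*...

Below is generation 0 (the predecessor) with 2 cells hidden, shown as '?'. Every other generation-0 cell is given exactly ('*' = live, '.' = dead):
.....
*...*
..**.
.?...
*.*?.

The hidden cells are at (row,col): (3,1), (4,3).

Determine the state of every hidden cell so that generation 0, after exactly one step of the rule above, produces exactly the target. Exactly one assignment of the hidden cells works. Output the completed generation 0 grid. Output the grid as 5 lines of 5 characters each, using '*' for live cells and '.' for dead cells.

Hidden generation-0 cells (in order): (3,1), (4,3).
A hidden cell only influences target cells in its own 3x3 neighborhood. Try each of the 2^2 = 4 assignments, step the completed generation 0 forward once under B3/S23, and compare with the target:
  (3,1)=. (4,3)=. -> step gives (2,1)='.' but target has '*' -> reject
  (3,1)=. (4,3)=* -> step gives (2,1)='.' but target has '*' -> reject
  (3,1)=* (4,3)=. -> step reproduces the target at every cell -> ACCEPT
  (3,1)=* (4,3)=* -> step gives (3,3)='.' but target has '*' -> reject
Unique solution: (3,1)=live, (4,3)=dead.
Check: live-neighbor counts of every cell in the completed generation 0:
11011
02231
23222
23431
13110
Applying B3/S23 to generation 0 with these counts gives:
.....
...*.
.***.
.*.*.
.*...
which matches the target exactly.

Answer: .....
*...*
..**.
.*...
*.*..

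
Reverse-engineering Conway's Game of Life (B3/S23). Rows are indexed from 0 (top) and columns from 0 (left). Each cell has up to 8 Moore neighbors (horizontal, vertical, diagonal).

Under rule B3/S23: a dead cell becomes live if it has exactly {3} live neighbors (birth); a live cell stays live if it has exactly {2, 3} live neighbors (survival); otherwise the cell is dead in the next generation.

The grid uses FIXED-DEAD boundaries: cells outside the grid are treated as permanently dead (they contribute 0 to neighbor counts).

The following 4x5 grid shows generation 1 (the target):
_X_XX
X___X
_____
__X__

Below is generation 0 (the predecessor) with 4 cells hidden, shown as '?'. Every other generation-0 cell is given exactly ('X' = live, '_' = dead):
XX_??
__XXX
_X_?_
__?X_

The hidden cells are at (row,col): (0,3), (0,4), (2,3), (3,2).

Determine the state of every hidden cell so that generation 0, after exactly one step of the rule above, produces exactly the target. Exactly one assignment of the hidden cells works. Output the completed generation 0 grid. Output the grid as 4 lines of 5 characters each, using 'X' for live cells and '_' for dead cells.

Hidden generation-0 cells (in order): (0,3), (0,4), (2,3), (3,2).
A hidden cell only influences target cells in its own 3x3 neighborhood. Try each of the 2^4 = 16 assignments, step the completed generation 0 forward once under B3/S23, and compare with the target:
  (0,3)=_ (0,4)=_ (2,3)=_ (3,2)=_ -> step gives (0,2)='X' but target has '_' -> reject
  (0,3)=_ (0,4)=_ (2,3)=_ (3,2)=X -> step gives (0,2)='X' but target has '_' -> reject
  (0,3)=_ (0,4)=_ (2,3)=X (3,2)=_ -> step gives (0,2)='X' but target has '_' -> reject
  (0,3)=_ (0,4)=_ (2,3)=X (3,2)=X -> step gives (0,2)='X' but target has '_' -> reject
  (0,3)=_ (0,4)=X (2,3)=_ (3,2)=_ -> step gives (0,2)='X' but target has '_' -> reject
  (0,3)=_ (0,4)=X (2,3)=_ (3,2)=X -> step gives (0,2)='X' but target has '_' -> reject
  (0,3)=_ (0,4)=X (2,3)=X (3,2)=_ -> step gives (0,2)='X' but target has '_' -> reject
  (0,3)=_ (0,4)=X (2,3)=X (3,2)=X -> step gives (0,2)='X' but target has '_' -> reject
  (0,3)=X (0,4)=_ (2,3)=_ (3,2)=_ -> step gives (1,3)='X' but target has '_' -> reject
  (0,3)=X (0,4)=_ (2,3)=_ (3,2)=X -> step gives (1,3)='X' but target has '_' -> reject
  (0,3)=X (0,4)=_ (2,3)=X (3,2)=_ -> step reproduces the target at every cell -> ACCEPT
  (0,3)=X (0,4)=_ (2,3)=X (3,2)=X -> step gives (2,1)='X' but target has '_' -> reject
  (0,3)=X (0,4)=X (2,3)=_ (3,2)=_ -> step gives (0,3)='_' but target has 'X' -> reject
  (0,3)=X (0,4)=X (2,3)=_ (3,2)=X -> step gives (0,3)='_' but target has 'X' -> reject
  (0,3)=X (0,4)=X (2,3)=X (3,2)=_ -> step gives (0,3)='_' but target has 'X' -> reject
  (0,3)=X (0,4)=X (2,3)=X (3,2)=X -> step gives (0,3)='_' but target has 'X' -> reject
Unique solution: (0,3)=live, (0,4)=dead, (2,3)=live, (3,2)=dead.
Check: live-neighbor counts of every cell in the completed generation 0:
12433
34543
11544
11312
Applying B3/S23 to generation 0 with these counts gives:
_X_XX
X___X
_____
__X__
which matches the target exactly.

Answer: XX_X_
__XXX
_X_X_
___X_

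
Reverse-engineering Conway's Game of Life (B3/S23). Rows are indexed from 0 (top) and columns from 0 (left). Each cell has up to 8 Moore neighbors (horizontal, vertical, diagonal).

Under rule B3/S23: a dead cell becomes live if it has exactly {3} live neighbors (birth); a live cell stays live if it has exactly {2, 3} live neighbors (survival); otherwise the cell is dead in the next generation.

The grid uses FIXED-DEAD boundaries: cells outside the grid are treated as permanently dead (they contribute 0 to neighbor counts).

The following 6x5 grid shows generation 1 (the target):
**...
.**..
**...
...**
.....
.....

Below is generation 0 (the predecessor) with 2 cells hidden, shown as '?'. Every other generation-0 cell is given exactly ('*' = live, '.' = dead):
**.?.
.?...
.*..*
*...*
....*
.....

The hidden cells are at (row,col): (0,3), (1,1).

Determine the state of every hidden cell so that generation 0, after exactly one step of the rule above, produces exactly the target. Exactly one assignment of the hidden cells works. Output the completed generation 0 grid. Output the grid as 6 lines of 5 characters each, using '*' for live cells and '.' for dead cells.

Answer: **...
.*...
.*..*
*...*
....*
.....

Derivation:
Hidden generation-0 cells (in order): (0,3), (1,1).
A hidden cell only influences target cells in its own 3x3 neighborhood. Try each of the 2^2 = 4 assignments, step the completed generation 0 forward once under B3/S23, and compare with the target:
  (0,3)=. (1,1)=. -> step gives (0,0)='.' but target has '*' -> reject
  (0,3)=. (1,1)=* -> step reproduces the target at every cell -> ACCEPT
  (0,3)=* (1,1)=. -> step gives (0,0)='.' but target has '*' -> reject
  (0,3)=* (1,1)=* -> step gives (0,2)='*' but target has '.' -> reject
Unique solution: (0,3)=dead, (1,1)=live.
Check: live-neighbor counts of every cell in the completed generation 0:
22200
43311
32221
12132
11021
00011
Applying B3/S23 to generation 0 with these counts gives:
**...
.**..
**...
...**
.....
.....
which matches the target exactly.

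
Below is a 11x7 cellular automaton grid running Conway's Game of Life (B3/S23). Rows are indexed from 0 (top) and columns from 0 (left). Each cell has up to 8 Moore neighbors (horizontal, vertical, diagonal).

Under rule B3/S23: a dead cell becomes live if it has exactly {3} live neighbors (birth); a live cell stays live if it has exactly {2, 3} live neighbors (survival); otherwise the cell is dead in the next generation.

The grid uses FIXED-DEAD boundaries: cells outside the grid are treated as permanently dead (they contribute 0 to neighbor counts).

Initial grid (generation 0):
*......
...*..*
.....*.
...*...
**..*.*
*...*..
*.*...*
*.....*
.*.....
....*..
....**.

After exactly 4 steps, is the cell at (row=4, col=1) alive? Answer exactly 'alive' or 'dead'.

Answer: alive

Derivation:
Simulating step by step:
Generation 0 (given above): 20 live cells
Generation 1: 17 live cells
.......
.......
....*..
....**.
**.***.
*..*...
*....*.
*......
.......
....**.
....**.
Generation 2: 17 live cells
.......
.......
....**.
.......
****.*.
*.**.*.
**.....
.......
.......
....**.
....**.
Generation 3: 14 live cells
.......
.......
.......
.***.*.
*..*...
...*...
***....
.......
.......
....**.
....**.
Generation 4: 16 live cells
.......
.......
..*....
.****..
.*.*...
*..*...
.**....
.*.....
.......
....**.
....**.

Cell (4,1) at generation 4: 1 -> alive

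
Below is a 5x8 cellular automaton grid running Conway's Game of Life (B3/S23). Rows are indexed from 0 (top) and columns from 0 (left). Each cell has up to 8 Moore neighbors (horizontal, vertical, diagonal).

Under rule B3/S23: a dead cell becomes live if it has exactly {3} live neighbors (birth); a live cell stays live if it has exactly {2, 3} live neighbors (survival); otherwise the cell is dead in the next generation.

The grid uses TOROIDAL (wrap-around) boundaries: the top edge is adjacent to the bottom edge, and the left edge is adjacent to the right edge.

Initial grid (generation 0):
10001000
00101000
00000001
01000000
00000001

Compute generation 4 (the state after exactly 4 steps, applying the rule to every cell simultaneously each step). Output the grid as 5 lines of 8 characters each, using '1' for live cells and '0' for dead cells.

Simulating step by step:
Generation 0 (given above): 7 live cells
Generation 1: 4 live cells
00010000
00010000
00000000
10000000
10000000
Generation 2: 0 live cells
00000000
00000000
00000000
00000000
00000000
Generation 3: 0 live cells
00000000
00000000
00000000
00000000
00000000
Generation 4: 0 live cells
(generation 4 grid is the final answer)

Answer: 00000000
00000000
00000000
00000000
00000000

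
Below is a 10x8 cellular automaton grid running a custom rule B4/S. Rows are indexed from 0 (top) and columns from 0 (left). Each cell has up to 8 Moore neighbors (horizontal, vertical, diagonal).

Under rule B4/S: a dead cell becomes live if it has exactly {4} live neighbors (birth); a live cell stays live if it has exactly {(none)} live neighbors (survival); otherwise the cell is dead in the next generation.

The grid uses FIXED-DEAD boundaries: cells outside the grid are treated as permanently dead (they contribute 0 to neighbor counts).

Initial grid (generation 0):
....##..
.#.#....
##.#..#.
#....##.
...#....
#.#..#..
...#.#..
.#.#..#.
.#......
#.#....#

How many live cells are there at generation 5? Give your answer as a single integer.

Answer: 0

Derivation:
Simulating step by step:
Generation 0 (given above): 24 live cells
Generation 1: 8 live cells
........
..#.#...
..#.....
........
........
....#...
..#.#...
..#.....
..#.....
........
Generation 2: 2 live cells
........
........
........
........
........
........
...#....
...#....
........
........
Generation 3: 0 live cells
........
........
........
........
........
........
........
........
........
........
Generation 4: 0 live cells
........
........
........
........
........
........
........
........
........
........
Generation 5: 0 live cells
........
........
........
........
........
........
........
........
........
........
Population at generation 5: 0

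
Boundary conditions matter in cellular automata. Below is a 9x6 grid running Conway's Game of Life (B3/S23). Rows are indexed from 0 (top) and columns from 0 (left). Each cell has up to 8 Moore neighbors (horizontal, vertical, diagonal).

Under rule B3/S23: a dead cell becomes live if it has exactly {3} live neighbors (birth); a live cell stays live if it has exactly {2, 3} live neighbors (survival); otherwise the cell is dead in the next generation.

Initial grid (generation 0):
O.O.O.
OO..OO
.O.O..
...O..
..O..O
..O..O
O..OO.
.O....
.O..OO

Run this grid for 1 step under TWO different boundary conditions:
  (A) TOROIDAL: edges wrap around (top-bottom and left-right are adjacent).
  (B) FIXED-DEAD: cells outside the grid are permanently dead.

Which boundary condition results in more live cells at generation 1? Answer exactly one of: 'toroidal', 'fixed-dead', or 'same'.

Answer: toroidal

Derivation:
Under TOROIDAL boundary, generation 1:
..O...
....O.
.O.O.O
...OO.
..OOO.
OOO..O
OOOOOO
.OOO..
.OOOOO
Population = 28

Under FIXED-DEAD boundary, generation 1:
O..OOO
O...OO
OO.O..
...OO.
..OOO.
.OO..O
.OOOO.
OOOO.O
......
Population = 27

Comparison: toroidal=28, fixed-dead=27 -> toroidal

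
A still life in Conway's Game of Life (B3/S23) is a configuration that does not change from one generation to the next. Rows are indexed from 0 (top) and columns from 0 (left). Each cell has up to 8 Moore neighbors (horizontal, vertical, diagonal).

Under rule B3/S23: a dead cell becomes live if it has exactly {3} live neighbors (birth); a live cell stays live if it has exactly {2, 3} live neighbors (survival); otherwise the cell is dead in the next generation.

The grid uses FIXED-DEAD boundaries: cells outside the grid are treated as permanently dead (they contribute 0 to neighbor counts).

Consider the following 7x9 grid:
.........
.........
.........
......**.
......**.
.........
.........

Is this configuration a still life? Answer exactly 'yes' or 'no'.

Answer: yes

Derivation:
Compute generation 1 and compare to generation 0 (given above):
Generation 1:
.........
.........
.........
......**.
......**.
.........
.........
The grids are IDENTICAL -> still life.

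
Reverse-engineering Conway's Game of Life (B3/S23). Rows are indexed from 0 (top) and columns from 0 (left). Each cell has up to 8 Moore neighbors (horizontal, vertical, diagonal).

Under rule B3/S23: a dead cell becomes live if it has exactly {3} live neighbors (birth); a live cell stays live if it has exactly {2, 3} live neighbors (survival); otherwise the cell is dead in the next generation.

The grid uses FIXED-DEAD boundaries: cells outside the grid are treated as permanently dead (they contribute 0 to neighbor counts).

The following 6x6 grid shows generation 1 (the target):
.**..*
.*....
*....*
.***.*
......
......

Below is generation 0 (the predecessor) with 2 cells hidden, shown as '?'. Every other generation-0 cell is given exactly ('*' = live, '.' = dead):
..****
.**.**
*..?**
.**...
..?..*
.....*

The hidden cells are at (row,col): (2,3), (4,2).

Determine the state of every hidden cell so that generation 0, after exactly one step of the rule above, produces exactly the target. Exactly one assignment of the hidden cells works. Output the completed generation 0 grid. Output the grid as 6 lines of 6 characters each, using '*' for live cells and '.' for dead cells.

Hidden generation-0 cells (in order): (2,3), (4,2).
A hidden cell only influences target cells in its own 3x3 neighborhood. Try each of the 2^2 = 4 assignments, step the completed generation 0 forward once under B3/S23, and compare with the target:
  (2,3)=. (4,2)=. -> step gives (1,2)='*' but target has '.' -> reject
  (2,3)=. (4,2)=* -> step gives (1,2)='*' but target has '.' -> reject
  (2,3)=* (4,2)=. -> step reproduces the target at every cell -> ACCEPT
  (2,3)=* (4,2)=* -> step gives (3,3)='.' but target has '*' -> reject
Unique solution: (2,3)=live, (4,2)=dead.
Check: live-neighbor counts of every cell in the completed generation 0:
133443
234775
255443
222343
122121
000021
Applying B3/S23 to generation 0 with these counts gives:
.**..*
.*....
*....*
.***.*
......
......
which matches the target exactly.

Answer: ..****
.**.**
*..***
.**...
.....*
.....*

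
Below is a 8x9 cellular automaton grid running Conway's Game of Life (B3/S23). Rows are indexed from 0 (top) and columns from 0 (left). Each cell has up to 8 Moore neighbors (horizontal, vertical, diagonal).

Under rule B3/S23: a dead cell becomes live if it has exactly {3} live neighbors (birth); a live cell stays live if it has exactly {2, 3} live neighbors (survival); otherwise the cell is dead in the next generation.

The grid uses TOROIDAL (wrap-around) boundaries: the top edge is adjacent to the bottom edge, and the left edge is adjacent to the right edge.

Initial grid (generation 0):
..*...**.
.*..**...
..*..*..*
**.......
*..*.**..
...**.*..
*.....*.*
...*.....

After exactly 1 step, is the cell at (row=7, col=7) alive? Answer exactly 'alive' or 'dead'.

Answer: dead

Derivation:
Simulating step by step:
Generation 0 (given above): 22 live cells
Generation 1: 38 live cells
..*****..
.*****.*.
..*.**...
***.***.*
****.**..
*..**.*.*
...***.*.
......*.*

Cell (7,7) at generation 1: 0 -> dead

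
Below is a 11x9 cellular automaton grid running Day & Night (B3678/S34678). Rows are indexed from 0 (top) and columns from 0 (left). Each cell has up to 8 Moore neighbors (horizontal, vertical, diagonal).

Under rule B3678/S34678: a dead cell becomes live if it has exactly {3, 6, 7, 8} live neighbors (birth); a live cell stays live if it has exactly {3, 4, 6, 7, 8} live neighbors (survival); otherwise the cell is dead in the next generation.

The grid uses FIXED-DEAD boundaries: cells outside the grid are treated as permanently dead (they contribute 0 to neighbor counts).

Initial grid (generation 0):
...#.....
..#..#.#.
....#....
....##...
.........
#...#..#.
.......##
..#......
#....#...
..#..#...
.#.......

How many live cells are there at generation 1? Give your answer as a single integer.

Answer: 10

Derivation:
Simulating step by step:
Generation 0 (given above): 18 live cells
Generation 1: 10 live cells
.........
...##....
...##.#..
.........
....##...
........#
.........
.........
.#.......
.#.......
.........
Population at generation 1: 10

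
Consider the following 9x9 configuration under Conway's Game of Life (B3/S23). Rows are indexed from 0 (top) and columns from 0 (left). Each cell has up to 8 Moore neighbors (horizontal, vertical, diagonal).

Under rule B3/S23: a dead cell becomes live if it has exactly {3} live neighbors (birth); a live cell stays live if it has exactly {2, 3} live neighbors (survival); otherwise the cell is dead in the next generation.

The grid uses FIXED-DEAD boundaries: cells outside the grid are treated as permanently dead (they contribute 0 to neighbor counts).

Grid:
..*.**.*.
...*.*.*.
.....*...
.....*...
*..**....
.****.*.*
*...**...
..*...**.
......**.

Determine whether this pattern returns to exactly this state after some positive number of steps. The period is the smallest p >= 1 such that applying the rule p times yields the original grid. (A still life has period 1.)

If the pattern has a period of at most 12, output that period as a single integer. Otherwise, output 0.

Simulating and comparing each generation to the original:
Gen 0 (original, given above): 26 live cells
Gen 1: 15 live cells, differs from original
Gen 2: 18 live cells, differs from original
Gen 3: 15 live cells, differs from original
Gen 4: 13 live cells, differs from original
Gen 5: 14 live cells, differs from original
Gen 6: 11 live cells, differs from original
Gen 7: 12 live cells, differs from original
Gen 8: 13 live cells, differs from original
Gen 9: 14 live cells, differs from original
Gen 10: 16 live cells, differs from original
Gen 11: 17 live cells, differs from original
Gen 12: 17 live cells, differs from original
No period found within 12 steps.

Answer: 0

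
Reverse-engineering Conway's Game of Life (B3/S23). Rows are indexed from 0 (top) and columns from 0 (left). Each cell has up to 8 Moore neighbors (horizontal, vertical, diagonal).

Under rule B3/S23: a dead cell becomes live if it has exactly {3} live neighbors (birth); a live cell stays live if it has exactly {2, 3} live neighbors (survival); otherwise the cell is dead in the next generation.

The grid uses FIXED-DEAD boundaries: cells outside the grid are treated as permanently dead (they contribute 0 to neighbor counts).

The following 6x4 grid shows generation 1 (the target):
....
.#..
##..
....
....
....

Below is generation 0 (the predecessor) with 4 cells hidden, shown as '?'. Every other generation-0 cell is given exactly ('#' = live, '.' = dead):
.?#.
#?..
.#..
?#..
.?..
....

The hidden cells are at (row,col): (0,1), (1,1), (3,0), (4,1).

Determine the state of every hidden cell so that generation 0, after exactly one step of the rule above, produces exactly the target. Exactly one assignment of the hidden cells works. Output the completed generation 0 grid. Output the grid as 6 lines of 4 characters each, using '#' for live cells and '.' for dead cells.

Answer: ..#.
#...
.#..
.#..
....
....

Derivation:
Hidden generation-0 cells (in order): (0,1), (1,1), (3,0), (4,1).
A hidden cell only influences target cells in its own 3x3 neighborhood. Try each of the 2^4 = 16 assignments, step the completed generation 0 forward once under B3/S23, and compare with the target:
  (0,1)=. (1,1)=. (3,0)=. (4,1)=. -> step reproduces the target at every cell -> ACCEPT
  (0,1)=. (1,1)=. (3,0)=. (4,1)=# -> step gives (3,0)='#' but target has '.' -> reject
  (0,1)=. (1,1)=. (3,0)=# (4,1)=. -> step gives (2,0)='.' but target has '#' -> reject
  (0,1)=. (1,1)=. (3,0)=# (4,1)=# -> step gives (2,0)='.' but target has '#' -> reject
  (0,1)=. (1,1)=# (3,0)=. (4,1)=. -> step gives (0,1)='#' but target has '.' -> reject
  (0,1)=. (1,1)=# (3,0)=. (4,1)=# -> step gives (0,1)='#' but target has '.' -> reject
  (0,1)=. (1,1)=# (3,0)=# (4,1)=. -> step gives (0,1)='#' but target has '.' -> reject
  (0,1)=. (1,1)=# (3,0)=# (4,1)=# -> step gives (0,1)='#' but target has '.' -> reject
  (0,1)=# (1,1)=. (3,0)=. (4,1)=. -> step gives (0,1)='#' but target has '.' -> reject
  (0,1)=# (1,1)=. (3,0)=. (4,1)=# -> step gives (0,1)='#' but target has '.' -> reject
  (0,1)=# (1,1)=. (3,0)=# (4,1)=. -> step gives (0,1)='#' but target has '.' -> reject
  (0,1)=# (1,1)=. (3,0)=# (4,1)=# -> step gives (0,1)='#' but target has '.' -> reject
  (0,1)=# (1,1)=# (3,0)=. (4,1)=. -> step gives (0,0)='#' but target has '.' -> reject
  (0,1)=# (1,1)=# (3,0)=. (4,1)=# -> step gives (0,0)='#' but target has '.' -> reject
  (0,1)=# (1,1)=# (3,0)=# (4,1)=. -> step gives (0,0)='#' but target has '.' -> reject
  (0,1)=# (1,1)=# (3,0)=# (4,1)=# -> step gives (0,0)='#' but target has '.' -> reject
Unique solution: (0,1)=dead, (1,1)=dead, (3,0)=dead, (4,1)=dead.
Check: live-neighbor counts of every cell in the completed generation 0:
1201
1321
3220
2120
1110
0000
Applying B3/S23 to generation 0 with these counts gives:
....
.#..
##..
....
....
....
which matches the target exactly.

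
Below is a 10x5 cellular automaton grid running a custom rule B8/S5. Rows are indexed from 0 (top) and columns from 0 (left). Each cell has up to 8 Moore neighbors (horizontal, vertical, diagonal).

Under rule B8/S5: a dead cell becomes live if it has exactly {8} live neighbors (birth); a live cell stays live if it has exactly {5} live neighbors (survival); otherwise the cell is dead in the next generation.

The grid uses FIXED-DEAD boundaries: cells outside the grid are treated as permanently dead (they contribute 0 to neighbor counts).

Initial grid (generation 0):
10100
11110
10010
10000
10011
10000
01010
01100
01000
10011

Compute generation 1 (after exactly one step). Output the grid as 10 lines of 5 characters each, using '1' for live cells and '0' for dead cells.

Answer: 00000
01000
00000
00000
00000
00000
00000
00000
00000
00000

Derivation:
Simulating step by step:
Generation 0 (given above): 21 live cells
Generation 1: 1 live cells
(generation 1 grid is the final answer)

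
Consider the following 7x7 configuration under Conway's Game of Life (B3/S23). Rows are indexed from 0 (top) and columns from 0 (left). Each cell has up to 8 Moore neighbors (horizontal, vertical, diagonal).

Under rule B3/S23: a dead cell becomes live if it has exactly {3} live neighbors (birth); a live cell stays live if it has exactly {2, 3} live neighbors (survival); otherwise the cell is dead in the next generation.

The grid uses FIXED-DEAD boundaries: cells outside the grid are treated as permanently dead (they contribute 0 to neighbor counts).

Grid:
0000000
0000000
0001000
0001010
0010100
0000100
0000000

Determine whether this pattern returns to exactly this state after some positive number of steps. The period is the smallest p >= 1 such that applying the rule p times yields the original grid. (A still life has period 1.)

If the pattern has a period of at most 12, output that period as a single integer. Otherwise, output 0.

Answer: 2

Derivation:
Simulating and comparing each generation to the original:
Gen 0 (original, given above): 6 live cells
Gen 1: 6 live cells, differs from original
Gen 2: 6 live cells, MATCHES original -> period = 2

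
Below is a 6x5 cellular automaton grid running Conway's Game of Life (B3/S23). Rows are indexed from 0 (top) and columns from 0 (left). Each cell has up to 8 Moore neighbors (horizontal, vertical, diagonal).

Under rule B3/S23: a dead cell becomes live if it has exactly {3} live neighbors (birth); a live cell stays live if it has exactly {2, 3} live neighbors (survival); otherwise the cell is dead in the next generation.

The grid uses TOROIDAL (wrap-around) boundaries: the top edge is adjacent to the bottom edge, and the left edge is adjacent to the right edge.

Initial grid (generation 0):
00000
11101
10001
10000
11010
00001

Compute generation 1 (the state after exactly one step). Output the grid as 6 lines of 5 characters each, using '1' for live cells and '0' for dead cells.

Simulating step by step:
Generation 0 (given above): 11 live cells
Generation 1: 11 live cells
(generation 1 grid is the final answer)

Answer: 01011
01011
00010
00000
11000
10001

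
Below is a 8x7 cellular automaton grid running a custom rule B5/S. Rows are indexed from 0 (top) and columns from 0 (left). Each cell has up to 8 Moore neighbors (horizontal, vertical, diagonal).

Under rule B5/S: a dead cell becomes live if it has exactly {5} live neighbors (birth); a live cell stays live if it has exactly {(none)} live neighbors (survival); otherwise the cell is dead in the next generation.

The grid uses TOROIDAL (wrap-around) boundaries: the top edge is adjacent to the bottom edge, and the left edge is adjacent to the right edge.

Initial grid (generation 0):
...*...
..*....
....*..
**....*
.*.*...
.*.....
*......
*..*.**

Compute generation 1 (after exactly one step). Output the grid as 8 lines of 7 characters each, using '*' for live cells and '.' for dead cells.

Simulating step by step:
Generation 0 (given above): 14 live cells
Generation 1: 1 live cells
(generation 1 grid is the final answer)

Answer: .......
.......
.......
.......
*......
.......
.......
.......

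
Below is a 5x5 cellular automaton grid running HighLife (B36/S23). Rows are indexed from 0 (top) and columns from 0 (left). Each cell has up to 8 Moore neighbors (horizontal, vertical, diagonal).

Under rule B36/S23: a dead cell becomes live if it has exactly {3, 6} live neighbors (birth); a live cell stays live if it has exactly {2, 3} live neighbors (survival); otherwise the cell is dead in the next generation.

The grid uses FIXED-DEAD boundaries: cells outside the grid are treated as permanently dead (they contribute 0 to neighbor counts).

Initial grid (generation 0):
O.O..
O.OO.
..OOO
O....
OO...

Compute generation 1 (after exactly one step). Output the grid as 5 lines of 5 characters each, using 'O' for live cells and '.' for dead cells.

Simulating step by step:
Generation 0 (given above): 11 live cells
Generation 1: 10 live cells
(generation 1 grid is the final answer)

Answer: ..OO.
....O
..O.O
O.OO.
OO...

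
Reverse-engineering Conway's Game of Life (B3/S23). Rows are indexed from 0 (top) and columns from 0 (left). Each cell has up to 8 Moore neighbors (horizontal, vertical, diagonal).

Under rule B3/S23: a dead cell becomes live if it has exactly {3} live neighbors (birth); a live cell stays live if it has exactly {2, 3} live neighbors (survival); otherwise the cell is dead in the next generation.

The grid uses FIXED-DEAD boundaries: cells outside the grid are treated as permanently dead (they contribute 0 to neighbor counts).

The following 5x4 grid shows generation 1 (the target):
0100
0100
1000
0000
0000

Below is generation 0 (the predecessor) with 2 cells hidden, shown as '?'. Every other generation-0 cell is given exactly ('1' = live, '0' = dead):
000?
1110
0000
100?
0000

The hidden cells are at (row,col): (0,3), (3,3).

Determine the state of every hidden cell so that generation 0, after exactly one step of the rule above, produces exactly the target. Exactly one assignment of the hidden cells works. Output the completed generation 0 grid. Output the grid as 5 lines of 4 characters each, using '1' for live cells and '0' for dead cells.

Answer: 0000
1110
0000
1000
0000

Derivation:
Hidden generation-0 cells (in order): (0,3), (3,3).
A hidden cell only influences target cells in its own 3x3 neighborhood. Try each of the 2^2 = 4 assignments, step the completed generation 0 forward once under B3/S23, and compare with the target:
  (0,3)=0 (3,3)=0 -> step reproduces the target at every cell -> ACCEPT
  (0,3)=0 (3,3)=1 -> step gives (2,2)='1' but target has '0' -> reject
  (0,3)=1 (3,3)=0 -> step gives (0,2)='1' but target has '0' -> reject
  (0,3)=1 (3,3)=1 -> step gives (0,2)='1' but target has '0' -> reject
Unique solution: (0,3)=dead, (3,3)=dead.
Check: live-neighbor counts of every cell in the completed generation 0:
2321
1211
3421
0100
1100
Applying B3/S23 to generation 0 with these counts gives:
0100
0100
1000
0000
0000
which matches the target exactly.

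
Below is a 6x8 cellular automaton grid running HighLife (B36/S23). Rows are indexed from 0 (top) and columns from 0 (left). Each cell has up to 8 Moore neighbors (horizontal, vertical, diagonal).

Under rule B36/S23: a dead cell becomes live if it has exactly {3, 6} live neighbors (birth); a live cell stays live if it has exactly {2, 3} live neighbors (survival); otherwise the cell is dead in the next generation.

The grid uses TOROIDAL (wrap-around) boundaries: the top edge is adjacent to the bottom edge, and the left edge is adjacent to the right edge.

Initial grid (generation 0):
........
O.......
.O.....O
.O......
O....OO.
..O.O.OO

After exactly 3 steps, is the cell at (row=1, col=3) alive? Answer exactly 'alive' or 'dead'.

Simulating step by step:
Generation 0 (given above): 11 live cells
Generation 1: 12 live cells
.......O
O.......
.O......
.O....OO
OO...OO.
......OO
Generation 2: 15 live cells
O.....OO
O.......
.O.....O
.OO..OOO
.O...O.O
.....O..
Generation 3: 20 live cells
O.....OO
.O....O.
.OO....O
OOO..O.O
.OO.OOOO
.....O..

Cell (1,3) at generation 3: 0 -> dead

Answer: dead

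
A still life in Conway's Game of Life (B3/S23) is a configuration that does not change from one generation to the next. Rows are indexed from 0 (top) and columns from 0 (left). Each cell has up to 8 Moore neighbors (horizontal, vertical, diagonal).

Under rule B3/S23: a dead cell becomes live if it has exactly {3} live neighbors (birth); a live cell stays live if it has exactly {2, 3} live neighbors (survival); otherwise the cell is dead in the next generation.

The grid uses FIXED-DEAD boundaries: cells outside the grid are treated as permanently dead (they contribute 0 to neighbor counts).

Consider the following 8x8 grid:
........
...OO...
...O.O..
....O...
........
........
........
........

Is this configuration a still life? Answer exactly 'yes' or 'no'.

Compute generation 1 and compare to generation 0 (given above):
Generation 1:
........
...OO...
...O.O..
....O...
........
........
........
........
The grids are IDENTICAL -> still life.

Answer: yes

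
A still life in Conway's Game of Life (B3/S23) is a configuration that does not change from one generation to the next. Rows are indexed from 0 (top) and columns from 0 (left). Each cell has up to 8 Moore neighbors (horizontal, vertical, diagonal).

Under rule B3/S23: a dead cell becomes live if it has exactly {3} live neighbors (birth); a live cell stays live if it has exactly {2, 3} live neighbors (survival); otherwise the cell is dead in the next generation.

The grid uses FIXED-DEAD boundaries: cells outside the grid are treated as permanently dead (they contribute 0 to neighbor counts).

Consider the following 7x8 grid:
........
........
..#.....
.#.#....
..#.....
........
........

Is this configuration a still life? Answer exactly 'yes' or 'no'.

Answer: yes

Derivation:
Compute generation 1 and compare to generation 0 (given above):
Generation 1:
........
........
..#.....
.#.#....
..#.....
........
........
The grids are IDENTICAL -> still life.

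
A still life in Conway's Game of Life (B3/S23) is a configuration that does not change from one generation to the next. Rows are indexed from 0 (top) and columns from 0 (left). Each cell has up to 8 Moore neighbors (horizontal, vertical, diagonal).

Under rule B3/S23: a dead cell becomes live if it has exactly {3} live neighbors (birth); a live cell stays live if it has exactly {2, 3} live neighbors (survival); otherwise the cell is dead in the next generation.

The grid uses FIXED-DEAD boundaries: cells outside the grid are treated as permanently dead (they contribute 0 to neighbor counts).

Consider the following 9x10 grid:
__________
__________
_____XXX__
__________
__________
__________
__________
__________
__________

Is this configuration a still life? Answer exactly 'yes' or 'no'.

Compute generation 1 and compare to generation 0 (given above):
Generation 1:
__________
______X___
______X___
______X___
__________
__________
__________
__________
__________
Cell (1,6) differs: gen0=0 vs gen1=1 -> NOT a still life.

Answer: no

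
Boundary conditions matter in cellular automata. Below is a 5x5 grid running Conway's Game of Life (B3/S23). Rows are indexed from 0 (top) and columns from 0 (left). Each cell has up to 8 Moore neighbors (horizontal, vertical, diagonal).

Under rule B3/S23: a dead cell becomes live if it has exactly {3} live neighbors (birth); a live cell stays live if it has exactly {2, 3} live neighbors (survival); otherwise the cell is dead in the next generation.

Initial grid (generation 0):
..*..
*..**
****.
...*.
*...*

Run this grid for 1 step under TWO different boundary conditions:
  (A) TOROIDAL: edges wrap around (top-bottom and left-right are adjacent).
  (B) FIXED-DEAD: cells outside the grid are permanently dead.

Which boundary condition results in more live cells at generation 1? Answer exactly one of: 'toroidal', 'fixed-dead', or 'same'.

Under TOROIDAL boundary, generation 1:
.*...
*....
**...
...*.
...**
Population = 7

Under FIXED-DEAD boundary, generation 1:
...*.
*...*
**...
*..**
.....
Population = 8

Comparison: toroidal=7, fixed-dead=8 -> fixed-dead

Answer: fixed-dead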